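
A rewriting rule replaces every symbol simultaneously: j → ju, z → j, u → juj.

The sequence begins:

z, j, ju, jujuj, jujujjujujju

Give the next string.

Apply φ to jujujjujujju symbol by symbol: j→ju, u→juj, j→ju, u→juj, j→ju, j→ju, u→juj, j→ju, u→juj, j→ju, j→ju, u→juj; joined: ju juj ju juj ju ju juj ju juj ju ju juj.

jujujjujujjujujujjujujjujujuj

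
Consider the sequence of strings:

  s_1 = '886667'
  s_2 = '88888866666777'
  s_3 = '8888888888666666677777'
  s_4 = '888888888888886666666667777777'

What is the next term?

The n-th term is 4n-2 8's then 2n+1 6's then 2n-1 7's (n = 1, 2, …).
At n = 5 the blocks have lengths 18, 11, 9.

88888888888888888866666666666777777777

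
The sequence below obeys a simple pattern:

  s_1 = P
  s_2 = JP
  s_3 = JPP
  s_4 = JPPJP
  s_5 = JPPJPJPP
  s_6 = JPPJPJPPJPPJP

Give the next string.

From term 3 onward, concatenate the last term with the second-to-last: JP·P = JPP, JPP·JP = JPPJP, …
So term 7 is JPPJPJPPJPPJP·JPPJPJPP.

JPPJPJPPJPPJPJPPJPJPP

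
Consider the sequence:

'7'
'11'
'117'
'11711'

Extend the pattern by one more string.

11711117

Each term (from the third on) is the previous term followed by the one before it: term 3 = 11·7 = 117.
Continuing: 11711 · 117 gives term 5.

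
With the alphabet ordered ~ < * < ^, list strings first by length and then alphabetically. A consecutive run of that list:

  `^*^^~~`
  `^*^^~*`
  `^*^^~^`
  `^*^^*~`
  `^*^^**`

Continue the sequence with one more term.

^*^^*^

The successor of ^*^^** increments the rightmost position that isn't already ^ and resets every position after it to ~.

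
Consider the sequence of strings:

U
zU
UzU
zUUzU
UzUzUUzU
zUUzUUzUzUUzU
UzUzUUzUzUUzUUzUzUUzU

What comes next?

zUUzUUzUzUUzUUzUzUUzUzUUzUUzUzUUzU

From term 3 onward, concatenate the second-to-last term with the last: U·zU = UzU, zU·UzU = zUUzU, …
So term 8 is zUUzUUzUzUUzU·UzUzUUzUzUUzUUzUzUUzU.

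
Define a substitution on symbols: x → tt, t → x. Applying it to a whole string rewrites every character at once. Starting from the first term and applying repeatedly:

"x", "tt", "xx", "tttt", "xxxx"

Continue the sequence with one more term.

tttttttt

Expanding xxxx: x→tt, x→tt, x→tt, x→tt. Concatenated: tt tt tt tt.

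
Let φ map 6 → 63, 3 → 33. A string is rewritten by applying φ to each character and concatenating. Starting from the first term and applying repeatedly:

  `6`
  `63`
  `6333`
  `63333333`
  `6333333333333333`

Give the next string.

Rewriting the 16 symbols of 6333333333333333 one by one yields 63 33 33 33 33 33 33 33 33 33 33 33 33 33 33 33; concatenated:

63333333333333333333333333333333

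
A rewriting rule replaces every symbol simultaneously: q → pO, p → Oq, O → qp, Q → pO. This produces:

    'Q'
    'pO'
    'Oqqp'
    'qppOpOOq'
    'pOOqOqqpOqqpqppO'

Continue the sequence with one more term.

Replace each of the 16 characters of pOOqOqqpOqqpqppO in place — Oq qp qp pO qp pO pO Oq qp pO pO Oq pO Oq Oq qp — and concatenate.

OqqpqppOqppOpOOqqppOpOOqpOOqOqqp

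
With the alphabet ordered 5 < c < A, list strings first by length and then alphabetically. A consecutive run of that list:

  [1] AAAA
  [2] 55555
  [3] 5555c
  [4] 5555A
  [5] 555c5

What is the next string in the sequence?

Treat 555c5 as a base-3 numeral over the given alphabet and add one, carrying through any trailing A's.

555cc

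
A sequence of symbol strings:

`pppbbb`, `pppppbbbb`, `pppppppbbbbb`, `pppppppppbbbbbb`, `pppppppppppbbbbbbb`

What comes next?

pppppppppppppbbbbbbbb

Reading off run lengths: p runs 3, 5, 7, 9, 11; b runs 3, 4, 5, 6, 7 — each is linear in n (n = 1, 2, …).
For the next term, n = 6, so the run lengths are 13, 8.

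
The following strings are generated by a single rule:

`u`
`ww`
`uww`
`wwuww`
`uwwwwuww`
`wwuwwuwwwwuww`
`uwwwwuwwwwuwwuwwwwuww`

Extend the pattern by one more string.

wwuwwuwwwwuwwuwwwwuwwwwuwwuwwwwuww

Each term (from the third on) is the two preceding terms concatenated in order: term 3 = u·ww = uww.
So term 8 is wwuwwuwwwwuww·uwwwwuwwwwuwwuwwwwuww.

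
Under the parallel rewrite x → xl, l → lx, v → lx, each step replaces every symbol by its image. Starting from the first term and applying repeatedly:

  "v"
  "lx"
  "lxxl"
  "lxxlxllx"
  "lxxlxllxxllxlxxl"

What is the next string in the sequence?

φ(lxxlxllxxllxlxxl) expands symbol-by-symbol to lx xl xl lx xl lx lx xl xl lx lx xl lx xl xl lx; joining the 16 pieces gives the next term.

lxxlxllxxllxlxxlxllxlxxllxxlxllx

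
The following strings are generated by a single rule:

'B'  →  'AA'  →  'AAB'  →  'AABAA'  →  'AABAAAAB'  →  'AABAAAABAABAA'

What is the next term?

AABAAAABAABAAAABAAAAB

Each term (from the third on) is the previous term followed by the one before it: term 3 = AA·B = AAB.
Continuing: AABAAAABAABAA · AABAAAAB gives term 7.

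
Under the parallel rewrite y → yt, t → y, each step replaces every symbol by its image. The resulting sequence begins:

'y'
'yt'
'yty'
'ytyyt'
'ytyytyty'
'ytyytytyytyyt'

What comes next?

Rewriting the 13 symbols of ytyytytyytyyt one by one yields yt y yt yt y yt y yt yt y yt yt y; concatenated:

ytyytytyytyytytyytyty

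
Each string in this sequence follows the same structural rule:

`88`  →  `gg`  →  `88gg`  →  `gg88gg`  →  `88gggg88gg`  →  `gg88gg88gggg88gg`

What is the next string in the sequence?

Each term (from the third on) is the two preceding terms concatenated in order: term 3 = 88·gg = 88gg.
The next term joins 88gggg88gg and gg88gg88gggg88gg.

88gggg88gggg88gg88gggg88gg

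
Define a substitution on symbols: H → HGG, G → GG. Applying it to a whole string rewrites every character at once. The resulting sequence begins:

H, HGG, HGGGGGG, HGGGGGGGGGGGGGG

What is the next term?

Applying the rule to each of the 15 symbols of HGGGGGGGGGGGGGG gives the pieces HGG GG GG GG GG GG GG GG GG GG GG GG GG GG GG, which concatenate to the answer.

HGGGGGGGGGGGGGGGGGGGGGGGGGGGGGG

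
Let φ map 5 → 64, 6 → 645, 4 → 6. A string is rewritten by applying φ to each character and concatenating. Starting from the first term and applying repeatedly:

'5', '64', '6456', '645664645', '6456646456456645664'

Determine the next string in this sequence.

Replace each of the 19 characters of 6456646456456645664 in place — 645 6 64 645 645 6 645 6 64 645 6 64 645 645 6 64 645 645 6 — and concatenate.

64566464564566456646456646456456646456456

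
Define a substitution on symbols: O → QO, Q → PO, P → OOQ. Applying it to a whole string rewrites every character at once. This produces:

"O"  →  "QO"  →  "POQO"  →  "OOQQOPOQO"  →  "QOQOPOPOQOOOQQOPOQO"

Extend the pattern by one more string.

Rewriting the 19 symbols of QOQOPOPOQOOOQQOPOQO one by one yields PO QO PO QO OOQ QO OOQ QO PO QO QO QO PO PO QO OOQ QO PO QO; concatenated:

POQOPOQOOOQQOOOQQOPOQOQOQOPOPOQOOOQQOPOQO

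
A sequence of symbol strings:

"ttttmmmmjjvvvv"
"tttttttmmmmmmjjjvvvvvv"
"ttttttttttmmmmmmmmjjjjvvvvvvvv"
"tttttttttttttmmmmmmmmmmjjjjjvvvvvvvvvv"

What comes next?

ttttttttttttttttmmmmmmmmmmmmjjjjjjvvvvvvvvvvvv

The n-th term is 3n-2 t's then 2n m's then n j's then 2n v's, where the shown terms are n = 2, 3, 4, 5.
At n = 6 the blocks have lengths 16, 12, 6, 12.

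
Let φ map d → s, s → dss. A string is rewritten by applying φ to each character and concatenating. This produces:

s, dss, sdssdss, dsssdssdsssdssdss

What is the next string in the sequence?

φ(dsssdssdsssdssdss) expands symbol-by-symbol to s dss dss dss s dss dss s dss dss dss s dss dss s dss dss; joining the 17 pieces gives the next term.

sdssdssdsssdssdsssdssdssdsssdssdsssdssdss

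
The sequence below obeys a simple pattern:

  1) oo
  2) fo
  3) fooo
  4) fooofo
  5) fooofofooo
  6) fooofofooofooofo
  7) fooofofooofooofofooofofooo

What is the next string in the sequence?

fooofofooofooofofooofofooofooofofooofooofo

This is a Fibonacci-style word recurrence s(k) = s(k−1)·s(k−2): e.g. fo·oo = fooo.
Continuing: fooofofooofooofofooofofooo · fooofofooofooofo gives term 8.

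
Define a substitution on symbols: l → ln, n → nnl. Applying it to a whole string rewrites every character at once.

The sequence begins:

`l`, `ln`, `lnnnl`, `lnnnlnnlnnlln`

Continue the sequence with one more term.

Applying the rule to each of the 13 symbols of lnnnlnnlnnlln gives the pieces ln nnl nnl nnl ln nnl nnl ln nnl nnl ln ln nnl, which concatenate to the answer.

lnnnlnnlnnllnnnlnnllnnnlnnllnlnnnl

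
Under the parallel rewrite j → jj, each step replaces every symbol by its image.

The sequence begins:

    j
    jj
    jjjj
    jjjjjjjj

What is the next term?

Expanding jjjjjjjj: j→jj, j→jj, j→jj, j→jj, j→jj, j→jj, j→jj, j→jj. Concatenated: jj jj jj jj jj jj jj jj.

jjjjjjjjjjjjjjjj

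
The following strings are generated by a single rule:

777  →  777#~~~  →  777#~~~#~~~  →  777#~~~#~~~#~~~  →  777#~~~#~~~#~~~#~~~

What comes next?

The strings grow by a fixed suffix #~~~ each time.
Applying this once more to 777#~~~#~~~#~~~#~~~:

777#~~~#~~~#~~~#~~~#~~~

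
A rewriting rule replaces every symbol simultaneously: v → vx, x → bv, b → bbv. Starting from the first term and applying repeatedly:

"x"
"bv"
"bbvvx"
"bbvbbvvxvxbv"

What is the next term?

Apply φ to bbvbbvvxvxbv symbol by symbol: b→bbv, b→bbv, v→vx, b→bbv, b→bbv, v→vx, v→vx, x→bv, v→vx, x→bv, b→bbv, v→vx; joined: bbv bbv vx bbv bbv vx vx bv vx bv bbv vx.

bbvbbvvxbbvbbvvxvxbvvxbvbbvvx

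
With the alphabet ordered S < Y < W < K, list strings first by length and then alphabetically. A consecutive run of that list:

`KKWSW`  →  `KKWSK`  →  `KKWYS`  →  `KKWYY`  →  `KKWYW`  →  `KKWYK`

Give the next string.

KKWWS

Find the rightmost character of KKWYK below K, bump it to the next letter, and reset everything to its right to S.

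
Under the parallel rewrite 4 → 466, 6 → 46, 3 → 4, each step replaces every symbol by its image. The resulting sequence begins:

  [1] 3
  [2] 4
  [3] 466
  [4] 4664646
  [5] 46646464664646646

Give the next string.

46646464664646646466464646646466464646646

φ(46646464664646646) expands symbol-by-symbol to 466 46 46 466 46 466 46 466 46 46 466 46 466 46 46 466 46; joining the 17 pieces gives the next term.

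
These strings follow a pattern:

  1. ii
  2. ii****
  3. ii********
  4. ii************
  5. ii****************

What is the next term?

Each term is the previous one with **** appended.
One more step from ii**************** gives the answer.

ii********************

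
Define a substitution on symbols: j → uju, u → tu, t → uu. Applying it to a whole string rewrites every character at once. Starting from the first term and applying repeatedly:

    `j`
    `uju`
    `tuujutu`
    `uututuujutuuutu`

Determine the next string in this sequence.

tutuuutuuututuujutuuutututuuutu

Applying the rule to each of the 15 symbols of uututuujutuuutu gives the pieces tu tu uu tu uu tu tu uju tu uu tu tu tu uu tu, which concatenate to the answer.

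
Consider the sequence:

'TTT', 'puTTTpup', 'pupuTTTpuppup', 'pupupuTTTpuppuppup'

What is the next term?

pupupupuTTTpuppuppuppup

s(k+1) = pu·s(k)·pup, so each term gains pu as a prefix and pup as a suffix.
So the next term is pu·pupupuTTTpuppuppup·pup.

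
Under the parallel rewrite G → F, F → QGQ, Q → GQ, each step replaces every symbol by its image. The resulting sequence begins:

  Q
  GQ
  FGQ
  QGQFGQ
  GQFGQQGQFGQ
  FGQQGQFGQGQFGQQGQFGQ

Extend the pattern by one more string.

QGQFGQGQFGQQGQFGQFGQQGQFGQGQFGQQGQFGQ

Applying the rule to each of the 20 symbols of FGQQGQFGQGQFGQQGQFGQ gives the pieces QGQ F GQ GQ F GQ QGQ F GQ F GQ QGQ F GQ GQ F GQ QGQ F GQ, which concatenate to the answer.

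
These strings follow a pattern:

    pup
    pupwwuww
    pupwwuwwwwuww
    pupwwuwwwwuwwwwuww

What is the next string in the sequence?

Every step adds wwuww to the end: s(k+1) = s(k)·wwuww.
So the next term is pupwwuwwwwuwwwwuww·wwuww.

pupwwuwwwwuwwwwuwwwwuww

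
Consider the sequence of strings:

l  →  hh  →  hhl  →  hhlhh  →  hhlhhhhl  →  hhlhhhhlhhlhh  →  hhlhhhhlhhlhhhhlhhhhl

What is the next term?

hhlhhhhlhhlhhhhlhhhhlhhlhhhhlhhlhh

From term 3 onward, concatenate the last term with the second-to-last: hh·l = hhl, hhl·hh = hhlhh, …
So term 8 is hhlhhhhlhhlhhhhlhhhhl·hhlhhhhlhhlhh.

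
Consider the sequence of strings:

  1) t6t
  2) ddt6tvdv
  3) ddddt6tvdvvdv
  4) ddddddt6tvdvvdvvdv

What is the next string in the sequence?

ddddddddt6tvdvvdvvdvvdv

Each term wraps the previous one in dd on the left and vdv on the right.
So the next term is dd·ddddddt6tvdvvdvvdv·vdv.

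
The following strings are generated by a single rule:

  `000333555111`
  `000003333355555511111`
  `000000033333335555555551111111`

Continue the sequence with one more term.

The n-th term is 2n+1 0's then 2n+1 3's then 3n 5's then 2n+1 1's (n = 1, 2, …).
Setting n = 4 gives 9, 9, 12, 9 characters in each block.

000000000333333333555555555555111111111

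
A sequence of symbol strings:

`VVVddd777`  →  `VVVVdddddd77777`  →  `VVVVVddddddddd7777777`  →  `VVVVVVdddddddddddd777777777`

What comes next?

VVVVVVVddddddddddddddd77777777777

Term n consists of n+2 V's, followed by 3n d's, followed by 2n+1 7's (n = 1, 2, …).
At n = 5 the blocks have lengths 7, 15, 11.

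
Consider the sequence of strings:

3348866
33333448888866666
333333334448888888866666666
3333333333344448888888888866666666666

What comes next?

Reading off run lengths: 3 runs 2, 5, 8, 11; 4 runs 1, 2, 3, 4; 8 runs 2, 5, 8, 11; 6 runs 2, 5, 8, 11 — each is linear in n (n = 1, 2, …).
For the next term, n = 5, so the run lengths are 14, 5, 14, 14.

33333333333333444448888888888888866666666666666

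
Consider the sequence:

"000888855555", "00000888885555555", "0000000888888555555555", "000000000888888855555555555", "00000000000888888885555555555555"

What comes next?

Reading off run lengths: 0 runs 3, 5, 7, 9, 11; 8 runs 4, 5, 6, 7, 8; 5 runs 5, 7, 9, 11, 13 — each is linear in n, where the shown terms are n = 2, 3, 4, 5, 6.
Setting n = 7 gives 13, 9, 15 characters in each block.

0000000000000888888888555555555555555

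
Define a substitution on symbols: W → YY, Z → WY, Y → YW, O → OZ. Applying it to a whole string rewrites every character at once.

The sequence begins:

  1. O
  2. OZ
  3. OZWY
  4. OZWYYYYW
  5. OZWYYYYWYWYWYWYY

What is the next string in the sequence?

Applying the rule to each of the 16 symbols of OZWYYYYWYWYWYWYY gives the pieces OZ WY YY YW YW YW YW YY YW YY YW YY YW YY YW YW, which concatenate to the answer.

OZWYYYYWYWYWYWYYYWYYYWYYYWYYYWYW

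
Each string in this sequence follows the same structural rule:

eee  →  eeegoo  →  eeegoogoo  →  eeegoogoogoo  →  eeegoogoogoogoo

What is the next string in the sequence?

Each term is the previous one with goo appended.
Applying this once more to eeegoogoogoogoo:

eeegoogoogoogoogoo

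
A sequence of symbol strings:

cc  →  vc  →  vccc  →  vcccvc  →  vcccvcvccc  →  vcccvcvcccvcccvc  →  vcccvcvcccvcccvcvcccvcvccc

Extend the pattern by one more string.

From term 3 onward, concatenate the last term with the second-to-last: vc·cc = vccc, vccc·vc = vcccvc, …
The next term joins vcccvcvcccvcccvcvcccvcvccc and vcccvcvcccvcccvc.

vcccvcvcccvcccvcvcccvcvcccvcccvcvcccvcccvc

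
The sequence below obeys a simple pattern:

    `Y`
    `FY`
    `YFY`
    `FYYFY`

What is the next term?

This is a Fibonacci-style word recurrence s(k) = s(k−2)·s(k−1): e.g. Y·FY = YFY.
So term 5 is YFY·FYYFY.

YFYFYYFY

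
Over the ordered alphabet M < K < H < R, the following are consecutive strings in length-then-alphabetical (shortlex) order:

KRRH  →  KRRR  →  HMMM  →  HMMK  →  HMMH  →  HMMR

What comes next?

HMKM

Find the rightmost character of HMMR below R, bump it to the next letter, and reset everything to its right to M.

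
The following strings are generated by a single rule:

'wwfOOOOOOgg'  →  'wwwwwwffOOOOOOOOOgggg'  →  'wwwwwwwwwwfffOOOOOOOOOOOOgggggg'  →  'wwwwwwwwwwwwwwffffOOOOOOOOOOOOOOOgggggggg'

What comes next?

wwwwwwwwwwwwwwwwwwfffffOOOOOOOOOOOOOOOOOOgggggggggg

Term n consists of 4n-2 w's, followed by n f's, followed by 3n+3 O's, followed by 2n g's (n = 1, 2, …).
Setting n = 5 gives 18, 5, 18, 10 characters in each block.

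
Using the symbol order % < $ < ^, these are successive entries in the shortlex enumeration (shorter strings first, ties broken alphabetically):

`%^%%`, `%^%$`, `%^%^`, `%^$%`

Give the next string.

%^$$

The successor of %^$% increments the rightmost position that isn't already ^ and resets every position after it to %.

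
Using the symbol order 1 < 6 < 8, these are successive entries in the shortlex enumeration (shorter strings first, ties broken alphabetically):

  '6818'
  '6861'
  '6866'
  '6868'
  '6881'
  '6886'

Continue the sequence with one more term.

6888

Treat 6886 as a base-3 numeral over the given alphabet and add one, carrying through any trailing 8's.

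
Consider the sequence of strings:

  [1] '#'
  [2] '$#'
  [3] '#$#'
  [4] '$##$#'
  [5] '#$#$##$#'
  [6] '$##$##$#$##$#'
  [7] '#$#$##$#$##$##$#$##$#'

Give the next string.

$##$##$#$##$##$#$##$#$##$##$#$##$#

From term 3 onward, concatenate the second-to-last term with the last: #·$# = #$#, $#·#$# = $##$#, …
Continuing: $##$##$#$##$# · #$#$##$#$##$##$#$##$# gives term 8.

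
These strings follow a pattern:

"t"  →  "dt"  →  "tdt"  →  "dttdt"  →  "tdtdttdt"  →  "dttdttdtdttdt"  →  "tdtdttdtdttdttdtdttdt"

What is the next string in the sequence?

dttdttdtdttdttdtdttdtdttdttdtdttdt

Each term (from the third on) is the two preceding terms concatenated in order: term 3 = t·dt = tdt.
The next term joins dttdttdtdttdt and tdtdttdtdttdttdtdttdt.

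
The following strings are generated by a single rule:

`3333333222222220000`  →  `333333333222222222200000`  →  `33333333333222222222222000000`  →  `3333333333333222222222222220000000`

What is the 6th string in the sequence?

33333333333333333222222222222222222000000000

Each string has the form 3^{2n+1} 2^{2n+2} 0^{n+1}, where the shown terms are n = 3, 4, 5, 6.
At n = 8 the blocks have lengths 17, 18, 9.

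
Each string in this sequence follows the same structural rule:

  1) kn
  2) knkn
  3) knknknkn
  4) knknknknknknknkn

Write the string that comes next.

s(k+1) = s(k)·s(k) — each term doubles the last.
Doubling knknknknknknknkn:

knknknknknknknknknknknknknknknkn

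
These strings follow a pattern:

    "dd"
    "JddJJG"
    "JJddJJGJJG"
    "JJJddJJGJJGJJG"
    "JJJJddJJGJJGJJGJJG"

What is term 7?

JJJJJJddJJGJJGJJGJJGJJGJJG

s(k+1) = J·s(k)·JJG, so each term gains J as a prefix and JJG as a suffix.
From JJJJddJJGJJGJJGJJG, 2 further steps: JJJJddJJGJJGJJGJJG → JJJJJddJJGJJGJJGJJGJJG → (answer).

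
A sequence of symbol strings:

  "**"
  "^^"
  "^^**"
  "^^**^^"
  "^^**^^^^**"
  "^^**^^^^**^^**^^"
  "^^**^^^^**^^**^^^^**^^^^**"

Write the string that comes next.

This is a Fibonacci-style word recurrence s(k) = s(k−1)·s(k−2): e.g. ^^·** = ^^**.
The next term joins ^^**^^^^**^^**^^^^**^^^^** and ^^**^^^^**^^**^^.

^^**^^^^**^^**^^^^**^^^^**^^**^^^^**^^**^^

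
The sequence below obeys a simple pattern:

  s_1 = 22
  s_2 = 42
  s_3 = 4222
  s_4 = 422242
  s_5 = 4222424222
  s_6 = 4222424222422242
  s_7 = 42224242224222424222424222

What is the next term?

Each term (from the third on) is the previous term followed by the one before it: term 3 = 42·22 = 4222.
So term 8 is 42224242224222424222424222·4222424222422242.

422242422242224242224242224222424222422242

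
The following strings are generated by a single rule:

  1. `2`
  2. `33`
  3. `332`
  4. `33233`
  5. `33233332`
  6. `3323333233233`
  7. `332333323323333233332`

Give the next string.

Each term (from the third on) is the previous term followed by the one before it: term 3 = 33·2 = 332.
The next term joins 332333323323333233332 and 3323333233233.

3323333233233332333323323333233233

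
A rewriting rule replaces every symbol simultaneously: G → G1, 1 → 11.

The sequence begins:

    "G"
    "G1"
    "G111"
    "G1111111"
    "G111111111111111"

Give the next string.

G1111111111111111111111111111111

φ(G111111111111111) expands symbol-by-symbol to G1 11 11 11 11 11 11 11 11 11 11 11 11 11 11 11; joining the 16 pieces gives the next term.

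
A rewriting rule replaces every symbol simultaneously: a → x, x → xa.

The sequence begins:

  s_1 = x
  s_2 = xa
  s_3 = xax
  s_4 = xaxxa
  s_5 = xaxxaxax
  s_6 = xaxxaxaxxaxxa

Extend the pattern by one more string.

Replace each of the 13 characters of xaxxaxaxxaxxa in place — xa x xa xa x xa x xa xa x xa xa x — and concatenate.

xaxxaxaxxaxxaxaxxaxax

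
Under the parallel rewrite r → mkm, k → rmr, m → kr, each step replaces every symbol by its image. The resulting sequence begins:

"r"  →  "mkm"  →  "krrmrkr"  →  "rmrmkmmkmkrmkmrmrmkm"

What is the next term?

mkmkrmkmkrrmrkrkrrmrkrrmrmkmkrrmrkrmkmkrmkmkrrmrkr

Applying the rule to each of the 20 symbols of rmrmkmmkmkrmkmrmrmkm gives the pieces mkm kr mkm kr rmr kr kr rmr kr rmr mkm kr rmr kr mkm kr mkm kr rmr kr, which concatenate to the answer.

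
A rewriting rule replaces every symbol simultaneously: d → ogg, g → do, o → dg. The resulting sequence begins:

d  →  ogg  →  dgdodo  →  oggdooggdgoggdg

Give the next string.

Rewriting the 15 symbols of oggdooggdgoggdg one by one yields dg do do ogg dg dg do do ogg do dg do do ogg do; concatenated:

dgdodooggdgdgdodooggdodgdodooggdo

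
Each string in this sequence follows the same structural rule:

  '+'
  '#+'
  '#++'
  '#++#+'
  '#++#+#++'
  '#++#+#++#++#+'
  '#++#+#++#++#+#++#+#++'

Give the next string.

#++#+#++#++#+#++#+#++#++#+#++#++#+

This is a Fibonacci-style word recurrence s(k) = s(k−1)·s(k−2): e.g. #+·+ = #++.
So term 8 is #++#+#++#++#+#++#+#++·#++#+#++#++#+.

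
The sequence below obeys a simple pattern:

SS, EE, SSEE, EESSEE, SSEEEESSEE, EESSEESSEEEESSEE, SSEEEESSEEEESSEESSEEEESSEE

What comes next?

EESSEESSEEEESSEESSEEEESSEEEESSEESSEEEESSEE

This is a Fibonacci-style word recurrence s(k) = s(k−2)·s(k−1): e.g. SS·EE = SSEE.
So term 8 is EESSEESSEEEESSEE·SSEEEESSEEEESSEESSEEEESSEE.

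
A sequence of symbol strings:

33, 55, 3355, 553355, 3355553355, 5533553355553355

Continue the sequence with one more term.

From term 3 onward, concatenate the second-to-last term with the last: 33·55 = 3355, 55·3355 = 553355, …
Continuing: 3355553355 · 5533553355553355 gives term 7.

33555533555533553355553355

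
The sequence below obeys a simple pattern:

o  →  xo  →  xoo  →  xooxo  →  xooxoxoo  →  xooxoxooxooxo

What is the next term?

xooxoxooxooxoxooxoxoo

This is a Fibonacci-style word recurrence s(k) = s(k−1)·s(k−2): e.g. xo·o = xoo.
The next term joins xooxoxooxooxo and xooxoxoo.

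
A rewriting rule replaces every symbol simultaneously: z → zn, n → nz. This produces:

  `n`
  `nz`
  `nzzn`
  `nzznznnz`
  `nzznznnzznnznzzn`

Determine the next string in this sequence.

Rewriting the 16 symbols of nzznznnzznnznzzn one by one yields nz zn zn nz zn nz nz zn zn nz nz zn nz zn zn nz; concatenated:

nzznznnzznnznzznznnznzznnzznznnz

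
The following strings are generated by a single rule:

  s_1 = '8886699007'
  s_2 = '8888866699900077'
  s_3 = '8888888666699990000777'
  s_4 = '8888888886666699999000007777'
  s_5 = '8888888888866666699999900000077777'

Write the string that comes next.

8888888888888666666699999990000000777777

Reading off run lengths: 8 runs 3, 5, 7, 9, 11; 6 runs 2, 3, 4, 5, 6; 9 runs 2, 3, 4, 5, 6; 0 runs 2, 3, 4, 5, 6; 7 runs 1, 2, 3, 4, 5 — each is linear in n, where the shown terms are n = 2, 3, 4, 5, 6.
For the next term, n = 7, so the run lengths are 13, 7, 7, 7, 6.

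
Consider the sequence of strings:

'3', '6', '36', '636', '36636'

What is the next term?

63636636

Each term (from the third on) is the two preceding terms concatenated in order: term 3 = 3·6 = 36.
Continuing: 636 · 36636 gives term 6.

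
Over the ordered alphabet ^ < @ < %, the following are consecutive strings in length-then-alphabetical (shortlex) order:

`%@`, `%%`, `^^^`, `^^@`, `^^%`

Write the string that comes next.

Treat ^^% as a base-3 numeral over the given alphabet and add one, carrying through any trailing %'s.

^@^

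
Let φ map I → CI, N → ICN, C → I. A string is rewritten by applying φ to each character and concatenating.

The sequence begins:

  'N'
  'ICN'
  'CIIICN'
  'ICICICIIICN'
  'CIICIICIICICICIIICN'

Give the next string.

Replace each of the 19 characters of CIICIICIICICICIIICN in place — I CI CI I CI CI I CI CI I CI I CI I CI CI CI I ICN — and concatenate.

ICICIICICIICICIICIICIICICICIIICN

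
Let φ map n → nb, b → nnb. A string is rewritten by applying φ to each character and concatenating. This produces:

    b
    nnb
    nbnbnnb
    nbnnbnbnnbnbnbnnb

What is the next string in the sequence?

Rewriting the 17 symbols of nbnnbnbnnbnbnbnnb one by one yields nb nnb nb nb nnb nb nnb nb nb nnb nb nnb nb nnb nb nb nnb; concatenated:

nbnnbnbnbnnbnbnnbnbnbnnbnbnnbnbnnbnbnbnnb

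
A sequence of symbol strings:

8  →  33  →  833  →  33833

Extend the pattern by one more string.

83333833

This is a Fibonacci-style word recurrence s(k) = s(k−2)·s(k−1): e.g. 8·33 = 833.
The next term joins 833 and 33833.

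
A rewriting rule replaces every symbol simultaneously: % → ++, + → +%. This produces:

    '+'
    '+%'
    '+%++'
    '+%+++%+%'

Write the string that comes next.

+%+++%+%+%+++%++

Apply φ to +%+++%+% symbol by symbol: +→+%, %→++, +→+%, +→+%, +→+%, %→++, +→+%, %→++; joined: +% ++ +% +% +% ++ +% ++.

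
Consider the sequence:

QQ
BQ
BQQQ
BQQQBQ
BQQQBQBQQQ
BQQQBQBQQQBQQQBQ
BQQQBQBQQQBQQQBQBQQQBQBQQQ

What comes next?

From term 3 onward, concatenate the last term with the second-to-last: BQ·QQ = BQQQ, BQQQ·BQ = BQQQBQ, …
Continuing: BQQQBQBQQQBQQQBQBQQQBQBQQQ · BQQQBQBQQQBQQQBQ gives term 8.

BQQQBQBQQQBQQQBQBQQQBQBQQQBQQQBQBQQQBQQQBQ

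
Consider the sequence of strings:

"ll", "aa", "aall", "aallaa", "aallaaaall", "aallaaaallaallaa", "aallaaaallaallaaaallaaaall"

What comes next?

Each term (from the third on) is the previous term followed by the one before it: term 3 = aa·ll = aall.
The next term joins aallaaaallaallaaaallaaaall and aallaaaallaallaa.

aallaaaallaallaaaallaaaallaallaaaallaallaa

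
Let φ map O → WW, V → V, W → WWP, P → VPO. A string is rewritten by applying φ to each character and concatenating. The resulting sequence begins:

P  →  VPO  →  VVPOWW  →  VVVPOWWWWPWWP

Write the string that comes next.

φ(VVVPOWWWWPWWP) expands symbol-by-symbol to V V V VPO WW WWP WWP WWP WWP VPO WWP WWP VPO; joining the 13 pieces gives the next term.

VVVVPOWWWWPWWPWWPWWPVPOWWPWWPVPO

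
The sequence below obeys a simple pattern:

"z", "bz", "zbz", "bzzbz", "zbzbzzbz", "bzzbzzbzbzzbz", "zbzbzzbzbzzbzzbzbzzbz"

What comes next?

bzzbzzbzbzzbzzbzbzzbzbzzbzzbzbzzbz

From term 3 onward, concatenate the second-to-last term with the last: z·bz = zbz, bz·zbz = bzzbz, …
So term 8 is bzzbzzbzbzzbz·zbzbzzbzbzzbzzbzbzzbz.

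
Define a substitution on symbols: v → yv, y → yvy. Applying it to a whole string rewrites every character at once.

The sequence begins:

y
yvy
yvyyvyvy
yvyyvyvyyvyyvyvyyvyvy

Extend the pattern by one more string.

Applying the rule to each of the 21 symbols of yvyyvyvyyvyyvyvyyvyvy gives the pieces yvy yv yvy yvy yv yvy yv yvy yvy yv yvy yvy yv yvy yv yvy yvy yv yvy yv yvy, which concatenate to the answer.

yvyyvyvyyvyyvyvyyvyvyyvyyvyvyyvyyvyvyyvyvyyvyyvyvyyvyvy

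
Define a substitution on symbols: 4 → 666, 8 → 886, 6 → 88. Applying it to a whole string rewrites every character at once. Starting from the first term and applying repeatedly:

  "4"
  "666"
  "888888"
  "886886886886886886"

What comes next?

φ(886886886886886886) expands symbol-by-symbol to 886 886 88 886 886 88 886 886 88 886 886 88 886 886 88 886 886 88; joining the 18 pieces gives the next term.

886886888868868888688688886886888868868888688688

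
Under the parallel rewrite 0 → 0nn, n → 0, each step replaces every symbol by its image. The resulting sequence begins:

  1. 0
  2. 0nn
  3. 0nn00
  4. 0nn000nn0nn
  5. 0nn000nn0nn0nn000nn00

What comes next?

φ(0nn000nn0nn0nn000nn00) expands symbol-by-symbol to 0nn 0 0 0nn 0nn 0nn 0 0 0nn 0 0 0nn 0 0 0nn 0nn 0nn 0 0 0nn 0nn; joining the 21 pieces gives the next term.

0nn000nn0nn0nn000nn000nn000nn0nn0nn000nn0nn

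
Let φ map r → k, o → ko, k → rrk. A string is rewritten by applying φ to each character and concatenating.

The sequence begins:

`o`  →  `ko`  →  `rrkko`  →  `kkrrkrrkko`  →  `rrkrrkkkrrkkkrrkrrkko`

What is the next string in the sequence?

φ(rrkrrkkkrrkkkrrkrrkko) expands symbol-by-symbol to k k rrk k k rrk rrk rrk k k rrk rrk rrk k k rrk k k rrk rrk ko; joining the 21 pieces gives the next term.

kkrrkkkrrkrrkrrkkkrrkrrkrrkkkrrkkkrrkrrkko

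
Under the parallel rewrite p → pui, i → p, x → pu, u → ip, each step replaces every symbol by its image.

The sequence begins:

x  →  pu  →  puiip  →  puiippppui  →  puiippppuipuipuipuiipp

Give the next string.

puiippppuipuipuipuiipppuiipppuiipppuiippppuipui

φ(puiippppuipuipuipuiipp) expands symbol-by-symbol to pui ip p p pui pui pui pui ip p pui ip p pui ip p pui ip p p pui pui; joining the 22 pieces gives the next term.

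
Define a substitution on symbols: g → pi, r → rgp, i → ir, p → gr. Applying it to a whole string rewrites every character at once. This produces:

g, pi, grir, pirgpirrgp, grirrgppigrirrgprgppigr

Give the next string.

pirgpirrgprgppigrgrirpirgpirrgprgppigrrgppigrgrirpirgp

φ(grirrgppigrirrgprgppigr) expands symbol-by-symbol to pi rgp ir rgp rgp pi gr gr ir pi rgp ir rgp rgp pi gr rgp pi gr gr ir pi rgp; joining the 23 pieces gives the next term.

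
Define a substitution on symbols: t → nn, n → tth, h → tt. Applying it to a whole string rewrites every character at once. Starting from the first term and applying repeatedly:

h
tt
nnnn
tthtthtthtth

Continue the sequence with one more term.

nnnnttnnnnttnnnnttnnnntt

Expanding tthtthtthtth: t→nn, t→nn, h→tt, t→nn, t→nn, h→tt, t→nn, t→nn, h→tt, t→nn, t→nn, h→tt. Concatenated: nn nn tt nn nn tt nn nn tt nn nn tt.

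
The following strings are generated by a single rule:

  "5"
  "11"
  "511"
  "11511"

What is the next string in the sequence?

51111511

Each term (from the third on) is the two preceding terms concatenated in order: term 3 = 5·11 = 511.
The next term joins 511 and 11511.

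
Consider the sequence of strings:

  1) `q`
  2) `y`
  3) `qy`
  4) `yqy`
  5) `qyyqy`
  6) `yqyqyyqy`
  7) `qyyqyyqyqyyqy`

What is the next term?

From term 3 onward, concatenate the second-to-last term with the last: q·y = qy, y·qy = yqy, …
The next term joins yqyqyyqy and qyyqyyqyqyyqy.

yqyqyyqyqyyqyyqyqyyqy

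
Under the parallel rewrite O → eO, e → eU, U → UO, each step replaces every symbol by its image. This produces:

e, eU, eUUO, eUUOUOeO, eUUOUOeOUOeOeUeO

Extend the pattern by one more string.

Rewriting the 16 symbols of eUUOUOeOUOeOeUeO one by one yields eU UO UO eO UO eO eU eO UO eO eU eO eU UO eU eO; concatenated:

eUUOUOeOUOeOeUeOUOeOeUeOeUUOeUeO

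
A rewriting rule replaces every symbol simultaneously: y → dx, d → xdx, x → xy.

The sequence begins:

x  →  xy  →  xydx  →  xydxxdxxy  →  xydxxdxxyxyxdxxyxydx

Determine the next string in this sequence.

xydxxdxxyxyxdxxyxydxxydxxyxdxxyxydxxydxxdxxy

φ(xydxxdxxyxyxdxxyxydx) expands symbol-by-symbol to xy dx xdx xy xy xdx xy xy dx xy dx xy xdx xy xy dx xy dx xdx xy; joining the 20 pieces gives the next term.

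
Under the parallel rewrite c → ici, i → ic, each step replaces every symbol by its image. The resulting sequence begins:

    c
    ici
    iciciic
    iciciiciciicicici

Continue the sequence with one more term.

iciciiciciiciciciiciciiciciciiciciiciciic

Applying the rule to each of the 17 symbols of iciciiciciicicici gives the pieces ic ici ic ici ic ic ici ic ici ic ic ici ic ici ic ici ic, which concatenate to the answer.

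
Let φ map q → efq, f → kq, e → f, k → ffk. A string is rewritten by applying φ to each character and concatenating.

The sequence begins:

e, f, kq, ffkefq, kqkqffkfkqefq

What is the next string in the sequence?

Rewriting the 13 symbols of kqkqffkfkqefq one by one yields ffk efq ffk efq kq kq ffk kq ffk efq f kq efq; concatenated:

ffkefqffkefqkqkqffkkqffkefqfkqefq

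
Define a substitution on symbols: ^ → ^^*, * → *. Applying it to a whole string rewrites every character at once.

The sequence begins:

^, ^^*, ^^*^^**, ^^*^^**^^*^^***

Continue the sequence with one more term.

Replace each of the 15 characters of ^^*^^**^^*^^*** in place — ^^* ^^* * ^^* ^^* * * ^^* ^^* * ^^* ^^* * * * — and concatenate.

^^*^^**^^*^^***^^*^^**^^*^^****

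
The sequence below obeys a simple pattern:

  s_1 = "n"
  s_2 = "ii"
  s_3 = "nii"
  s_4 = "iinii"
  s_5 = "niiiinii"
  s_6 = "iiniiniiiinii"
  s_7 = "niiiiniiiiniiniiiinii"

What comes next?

From term 3 onward, concatenate the second-to-last term with the last: n·ii = nii, ii·nii = iinii, …
Continuing: iiniiniiiinii · niiiiniiiiniiniiiinii gives term 8.

iiniiniiiiniiniiiiniiiiniiniiiinii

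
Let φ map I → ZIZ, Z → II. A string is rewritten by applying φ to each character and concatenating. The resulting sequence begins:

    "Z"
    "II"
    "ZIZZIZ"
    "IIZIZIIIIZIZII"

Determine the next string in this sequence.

ZIZZIZIIZIZIIZIZZIZZIZZIZIIZIZIIZIZZIZ

φ(IIZIZIIIIZIZII) expands symbol-by-symbol to ZIZ ZIZ II ZIZ II ZIZ ZIZ ZIZ ZIZ II ZIZ II ZIZ ZIZ; joining the 14 pieces gives the next term.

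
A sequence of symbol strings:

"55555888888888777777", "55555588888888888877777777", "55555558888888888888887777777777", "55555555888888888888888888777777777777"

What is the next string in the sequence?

Each string has the form 5^{n+2} 8^{3n} 7^{2n}, where the shown terms are n = 3, 4, 5, 6.
At n = 7 the blocks have lengths 9, 21, 14.

55555555588888888888888888888877777777777777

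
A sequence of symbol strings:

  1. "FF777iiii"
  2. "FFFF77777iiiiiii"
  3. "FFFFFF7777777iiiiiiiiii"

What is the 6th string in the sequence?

Each string has the form F^{2n} 7^{2n+1} i^{3n+1} (n = 1, 2, …).
For term 6, n = 6, so the run lengths are 12, 13, 19.

FFFFFFFFFFFF7777777777777iiiiiiiiiiiiiiiiiii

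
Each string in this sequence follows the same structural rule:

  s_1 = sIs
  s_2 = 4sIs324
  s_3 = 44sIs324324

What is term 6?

Every step adds 4 to the front and 324 to the end of the previous string.
From 44sIs324324, 3 further steps: 44sIs324324 → 444sIs324324324 → 4444sIs324324324324 → (answer).

44444sIs324324324324324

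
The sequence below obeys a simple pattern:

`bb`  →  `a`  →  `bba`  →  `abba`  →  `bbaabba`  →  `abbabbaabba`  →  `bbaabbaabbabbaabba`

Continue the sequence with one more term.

abbabbaabbabbaabbaabbabbaabba

This is a Fibonacci-style word recurrence s(k) = s(k−2)·s(k−1): e.g. bb·a = bba.
Continuing: abbabbaabba · bbaabbaabbabbaabba gives term 8.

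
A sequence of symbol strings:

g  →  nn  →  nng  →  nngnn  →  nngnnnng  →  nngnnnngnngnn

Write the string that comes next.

From term 3 onward, concatenate the last term with the second-to-last: nn·g = nng, nng·nn = nngnn, …
The next term joins nngnnnngnngnn and nngnnnng.

nngnnnngnngnnnngnnnng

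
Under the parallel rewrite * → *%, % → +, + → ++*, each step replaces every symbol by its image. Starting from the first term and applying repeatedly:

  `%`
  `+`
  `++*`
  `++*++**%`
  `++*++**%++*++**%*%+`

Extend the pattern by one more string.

++*++**%++*++**%*%+++*++**%++*++**%*%+*%+++*

φ(++*++**%++*++**%*%+) expands symbol-by-symbol to ++* ++* *% ++* ++* *% *% + ++* ++* *% ++* ++* *% *% + *% + ++*; joining the 19 pieces gives the next term.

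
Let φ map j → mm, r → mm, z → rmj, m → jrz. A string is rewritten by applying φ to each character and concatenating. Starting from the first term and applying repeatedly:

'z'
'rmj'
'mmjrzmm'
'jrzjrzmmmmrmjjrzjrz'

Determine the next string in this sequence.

mmmmrmjmmmmrmjjrzjrzjrzjrzmmjrzmmmmmmrmjmmmmrmj

Replace each of the 19 characters of jrzjrzmmmmrmjjrzjrz in place — mm mm rmj mm mm rmj jrz jrz jrz jrz mm jrz mm mm mm rmj mm mm rmj — and concatenate.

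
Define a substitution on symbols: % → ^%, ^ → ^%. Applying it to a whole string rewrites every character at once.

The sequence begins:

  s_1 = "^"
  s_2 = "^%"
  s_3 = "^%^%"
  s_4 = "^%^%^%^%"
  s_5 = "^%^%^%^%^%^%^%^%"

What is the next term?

Rewriting the 16 symbols of ^%^%^%^%^%^%^%^% one by one yields ^% ^% ^% ^% ^% ^% ^% ^% ^% ^% ^% ^% ^% ^% ^% ^%; concatenated:

^%^%^%^%^%^%^%^%^%^%^%^%^%^%^%^%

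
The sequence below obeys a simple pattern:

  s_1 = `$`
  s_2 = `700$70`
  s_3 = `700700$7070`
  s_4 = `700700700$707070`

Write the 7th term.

Each term wraps the previous one in 700 on the left and 70 on the right.
From 700700700$707070, 3 further steps: 700700700$707070 → 700700700700$70707070 → 700700700700700$7070707070 → (answer).

700700700700700700$707070707070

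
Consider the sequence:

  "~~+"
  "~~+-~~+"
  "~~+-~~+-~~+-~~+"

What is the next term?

Each string is two copies of the previous one joined by '-'.
So the next term is two copies of ~~+-~~+-~~+-~~+ with '-' between the halves.

~~+-~~+-~~+-~~+-~~+-~~+-~~+-~~+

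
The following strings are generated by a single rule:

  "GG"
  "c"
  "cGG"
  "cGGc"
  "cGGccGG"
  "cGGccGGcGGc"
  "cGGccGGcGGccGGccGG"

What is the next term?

cGGccGGcGGccGGccGGcGGccGGcGGc

Each term (from the third on) is the previous term followed by the one before it: term 3 = c·GG = cGG.
The next term joins cGGccGGcGGccGGccGG and cGGccGGcGGc.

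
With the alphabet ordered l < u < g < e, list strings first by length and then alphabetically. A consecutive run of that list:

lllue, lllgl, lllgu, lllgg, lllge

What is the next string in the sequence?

Treat lllge as a base-4 numeral over the given alphabet and add one, carrying through any trailing e's.

lllel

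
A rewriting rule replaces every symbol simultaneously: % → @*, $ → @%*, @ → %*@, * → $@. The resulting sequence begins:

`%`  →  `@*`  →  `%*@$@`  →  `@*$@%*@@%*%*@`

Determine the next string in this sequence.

%*@$@@%*%*@@*$@%*@%*@@*$@@*$@%*@

Replace each of the 13 characters of @*$@%*@@%*%*@ in place — %*@ $@ @%* %*@ @* $@ %*@ %*@ @* $@ @* $@ %*@ — and concatenate.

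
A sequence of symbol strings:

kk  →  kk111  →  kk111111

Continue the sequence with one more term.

Each term is the previous one with 111 appended.
Applying this once more to kk111111:

kk111111111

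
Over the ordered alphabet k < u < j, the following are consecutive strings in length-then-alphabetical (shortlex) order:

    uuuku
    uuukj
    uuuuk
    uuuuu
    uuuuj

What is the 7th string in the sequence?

Advancing 2 positions from uuuuj through uuuuj → uuujk reaches term 7.

uuuju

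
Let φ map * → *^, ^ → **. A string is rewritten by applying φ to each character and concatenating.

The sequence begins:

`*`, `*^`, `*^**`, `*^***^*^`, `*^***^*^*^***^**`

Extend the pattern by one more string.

*^***^*^*^***^***^***^*^*^***^*^

Applying the rule to each of the 16 symbols of *^***^*^*^***^** gives the pieces *^ ** *^ *^ *^ ** *^ ** *^ ** *^ *^ *^ ** *^ *^, which concatenate to the answer.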